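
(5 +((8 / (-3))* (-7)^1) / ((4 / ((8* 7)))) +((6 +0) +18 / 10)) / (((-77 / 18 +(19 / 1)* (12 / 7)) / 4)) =690816 / 17825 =38.76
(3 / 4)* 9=27 / 4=6.75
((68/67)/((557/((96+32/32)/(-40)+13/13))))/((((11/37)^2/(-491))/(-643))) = -418812552993/45155990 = -9274.80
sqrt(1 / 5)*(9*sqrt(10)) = 9*sqrt(2) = 12.73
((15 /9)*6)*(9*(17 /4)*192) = 73440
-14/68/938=-1/4556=-0.00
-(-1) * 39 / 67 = 39 / 67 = 0.58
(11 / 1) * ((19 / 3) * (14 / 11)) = 266 / 3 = 88.67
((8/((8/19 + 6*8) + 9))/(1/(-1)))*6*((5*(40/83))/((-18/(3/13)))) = 30400/1177189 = 0.03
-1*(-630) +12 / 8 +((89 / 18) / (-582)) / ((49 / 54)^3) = 14413037115 / 22823906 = 631.49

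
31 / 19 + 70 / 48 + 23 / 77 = 118981 / 35112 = 3.39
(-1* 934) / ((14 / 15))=-7005 / 7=-1000.71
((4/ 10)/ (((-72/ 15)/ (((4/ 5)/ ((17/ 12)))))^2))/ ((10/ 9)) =36/ 7225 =0.00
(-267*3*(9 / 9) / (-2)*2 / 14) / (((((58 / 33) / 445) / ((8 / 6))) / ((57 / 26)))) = 223491015 / 5278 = 42343.88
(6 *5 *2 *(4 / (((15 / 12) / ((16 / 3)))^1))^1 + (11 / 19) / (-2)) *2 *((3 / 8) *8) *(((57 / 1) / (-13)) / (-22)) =350109 / 286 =1224.16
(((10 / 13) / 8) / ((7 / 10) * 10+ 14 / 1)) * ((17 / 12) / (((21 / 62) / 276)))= 60605 / 11466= 5.29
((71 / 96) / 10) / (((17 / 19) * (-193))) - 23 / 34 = -2132069 / 3149760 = -0.68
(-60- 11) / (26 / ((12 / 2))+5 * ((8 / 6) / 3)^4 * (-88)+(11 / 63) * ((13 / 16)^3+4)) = 13356306432 / 2265439409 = 5.90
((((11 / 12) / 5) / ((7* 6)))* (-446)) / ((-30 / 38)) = 46607 / 18900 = 2.47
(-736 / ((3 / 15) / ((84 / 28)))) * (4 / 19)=-44160 / 19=-2324.21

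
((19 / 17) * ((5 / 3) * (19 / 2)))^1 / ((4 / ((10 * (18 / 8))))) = 27075 / 272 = 99.54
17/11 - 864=-9487/11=-862.45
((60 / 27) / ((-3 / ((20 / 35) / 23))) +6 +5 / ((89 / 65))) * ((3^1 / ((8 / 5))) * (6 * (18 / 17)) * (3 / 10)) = 34.42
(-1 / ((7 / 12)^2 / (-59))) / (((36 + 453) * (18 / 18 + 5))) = 0.06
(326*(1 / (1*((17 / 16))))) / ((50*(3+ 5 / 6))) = 15648 / 9775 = 1.60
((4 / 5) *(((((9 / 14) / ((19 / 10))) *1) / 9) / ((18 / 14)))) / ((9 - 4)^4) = 4 / 106875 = 0.00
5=5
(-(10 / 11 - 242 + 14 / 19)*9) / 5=452106 / 1045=432.64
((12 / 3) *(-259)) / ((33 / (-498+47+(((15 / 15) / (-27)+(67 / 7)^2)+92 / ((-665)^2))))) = 635150360668 / 56288925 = 11283.75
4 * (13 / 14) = 26 / 7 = 3.71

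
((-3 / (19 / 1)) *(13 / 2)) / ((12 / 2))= -13 / 76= -0.17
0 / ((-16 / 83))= 0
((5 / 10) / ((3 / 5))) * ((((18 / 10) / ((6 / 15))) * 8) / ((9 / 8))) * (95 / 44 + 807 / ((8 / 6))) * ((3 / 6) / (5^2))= 53452 / 165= 323.95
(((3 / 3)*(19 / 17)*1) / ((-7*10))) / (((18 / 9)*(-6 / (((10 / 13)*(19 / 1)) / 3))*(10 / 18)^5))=2368521 / 19337500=0.12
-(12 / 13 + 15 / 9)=-101 / 39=-2.59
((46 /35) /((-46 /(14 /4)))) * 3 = -3 /10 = -0.30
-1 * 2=-2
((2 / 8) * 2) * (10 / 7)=5 / 7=0.71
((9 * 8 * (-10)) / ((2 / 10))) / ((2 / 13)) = -23400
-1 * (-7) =7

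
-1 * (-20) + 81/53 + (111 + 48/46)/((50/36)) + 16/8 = 104.20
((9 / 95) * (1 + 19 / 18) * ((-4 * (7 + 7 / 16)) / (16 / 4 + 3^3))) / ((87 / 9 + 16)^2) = -5661 / 19955320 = -0.00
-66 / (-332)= 33 / 166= 0.20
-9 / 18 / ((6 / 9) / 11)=-33 / 4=-8.25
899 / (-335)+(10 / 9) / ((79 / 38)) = -511889 / 238185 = -2.15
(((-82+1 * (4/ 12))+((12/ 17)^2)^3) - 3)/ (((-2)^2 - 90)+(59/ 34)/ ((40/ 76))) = 1.02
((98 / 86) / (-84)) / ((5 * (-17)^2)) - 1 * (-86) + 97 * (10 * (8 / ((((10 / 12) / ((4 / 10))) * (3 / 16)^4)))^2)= 42411911008496907083 / 4529641500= 9363193755.73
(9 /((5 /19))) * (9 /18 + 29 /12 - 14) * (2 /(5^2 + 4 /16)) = -15162 /505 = -30.02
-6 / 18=-0.33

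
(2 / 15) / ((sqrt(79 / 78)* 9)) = 2* sqrt(6162) / 10665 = 0.01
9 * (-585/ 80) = -1053/ 16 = -65.81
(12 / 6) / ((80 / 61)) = 61 / 40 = 1.52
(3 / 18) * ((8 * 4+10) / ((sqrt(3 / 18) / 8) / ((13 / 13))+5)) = 13440 / 9599 - 56 * sqrt(6) / 9599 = 1.39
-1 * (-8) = 8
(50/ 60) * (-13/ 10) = -13/ 12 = -1.08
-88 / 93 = -0.95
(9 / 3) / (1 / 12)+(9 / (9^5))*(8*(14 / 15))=3543052 / 98415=36.00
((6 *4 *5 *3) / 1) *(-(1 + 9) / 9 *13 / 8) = -650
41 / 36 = 1.14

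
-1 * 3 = -3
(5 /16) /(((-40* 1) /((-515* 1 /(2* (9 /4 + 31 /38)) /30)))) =1957 /89472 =0.02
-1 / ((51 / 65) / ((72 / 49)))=-1560 / 833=-1.87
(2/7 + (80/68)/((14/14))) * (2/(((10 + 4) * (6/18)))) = 0.63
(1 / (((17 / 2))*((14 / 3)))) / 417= 1 / 16541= 0.00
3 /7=0.43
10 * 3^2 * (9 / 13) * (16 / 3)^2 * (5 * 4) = 460800 / 13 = 35446.15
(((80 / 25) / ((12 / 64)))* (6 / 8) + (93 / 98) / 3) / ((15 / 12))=12854 / 1225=10.49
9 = 9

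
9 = 9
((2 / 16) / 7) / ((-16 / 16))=-1 / 56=-0.02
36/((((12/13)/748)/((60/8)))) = 218790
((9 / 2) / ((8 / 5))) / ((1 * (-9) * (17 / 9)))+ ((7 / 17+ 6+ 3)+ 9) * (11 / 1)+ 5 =56403 / 272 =207.36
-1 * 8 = -8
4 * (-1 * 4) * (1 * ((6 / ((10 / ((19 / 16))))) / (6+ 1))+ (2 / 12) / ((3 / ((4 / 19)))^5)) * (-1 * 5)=8.14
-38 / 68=-19 / 34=-0.56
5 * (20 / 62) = 50 / 31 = 1.61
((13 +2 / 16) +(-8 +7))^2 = 9409 / 64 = 147.02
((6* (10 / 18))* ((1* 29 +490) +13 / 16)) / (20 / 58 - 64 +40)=-1205965 / 16464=-73.25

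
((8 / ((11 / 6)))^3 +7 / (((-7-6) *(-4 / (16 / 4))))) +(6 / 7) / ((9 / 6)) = 10198303 / 121121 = 84.20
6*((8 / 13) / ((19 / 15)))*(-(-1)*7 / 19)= 5040 / 4693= 1.07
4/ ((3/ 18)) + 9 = 33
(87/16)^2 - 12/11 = 80187/2816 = 28.48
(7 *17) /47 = 119 /47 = 2.53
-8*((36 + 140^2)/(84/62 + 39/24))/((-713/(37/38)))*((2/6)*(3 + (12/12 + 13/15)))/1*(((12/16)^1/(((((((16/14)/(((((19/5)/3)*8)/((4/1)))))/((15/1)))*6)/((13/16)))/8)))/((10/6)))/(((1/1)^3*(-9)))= -2413176038/11472975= -210.34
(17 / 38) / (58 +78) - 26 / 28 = -1969 / 2128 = -0.93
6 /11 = 0.55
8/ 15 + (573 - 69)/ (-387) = -496/ 645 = -0.77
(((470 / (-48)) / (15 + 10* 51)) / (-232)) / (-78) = -47 / 45601920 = -0.00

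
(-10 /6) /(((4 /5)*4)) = -25 /48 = -0.52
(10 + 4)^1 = 14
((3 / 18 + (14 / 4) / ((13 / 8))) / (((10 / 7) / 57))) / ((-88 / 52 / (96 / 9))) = -583.59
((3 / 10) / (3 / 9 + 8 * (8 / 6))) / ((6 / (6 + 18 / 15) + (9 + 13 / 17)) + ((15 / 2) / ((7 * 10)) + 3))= 2142 / 1076405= 0.00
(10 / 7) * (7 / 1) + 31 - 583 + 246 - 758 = -1054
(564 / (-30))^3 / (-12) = 553.72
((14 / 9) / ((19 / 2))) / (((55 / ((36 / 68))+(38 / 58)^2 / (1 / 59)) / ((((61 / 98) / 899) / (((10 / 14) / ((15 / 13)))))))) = 5307 / 3744372541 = 0.00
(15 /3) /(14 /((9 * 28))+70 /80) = 360 /67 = 5.37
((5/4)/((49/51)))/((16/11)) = 2805/3136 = 0.89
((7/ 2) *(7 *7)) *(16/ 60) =686/ 15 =45.73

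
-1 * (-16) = 16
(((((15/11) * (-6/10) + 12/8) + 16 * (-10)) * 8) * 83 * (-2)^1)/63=2327320/693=3358.33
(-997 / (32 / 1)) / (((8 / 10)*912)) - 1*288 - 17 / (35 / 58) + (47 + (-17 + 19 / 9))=-284.10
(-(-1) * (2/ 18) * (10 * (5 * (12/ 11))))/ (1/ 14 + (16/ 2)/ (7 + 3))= 14000/ 2013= 6.95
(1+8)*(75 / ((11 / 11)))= 675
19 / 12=1.58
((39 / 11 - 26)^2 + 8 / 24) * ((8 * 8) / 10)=5860736 / 1815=3229.06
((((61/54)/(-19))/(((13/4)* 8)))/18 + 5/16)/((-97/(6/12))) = -299983/186305184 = -0.00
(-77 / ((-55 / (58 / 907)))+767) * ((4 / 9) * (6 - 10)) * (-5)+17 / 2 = 111458803 / 16326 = 6827.07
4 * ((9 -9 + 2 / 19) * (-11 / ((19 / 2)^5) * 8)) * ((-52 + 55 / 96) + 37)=975040 / 141137643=0.01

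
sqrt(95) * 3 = 3 * sqrt(95) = 29.24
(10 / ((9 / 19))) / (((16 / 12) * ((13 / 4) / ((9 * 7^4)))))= 1368570 / 13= 105274.62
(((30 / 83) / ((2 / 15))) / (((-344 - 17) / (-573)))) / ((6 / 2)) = 42975 / 29963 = 1.43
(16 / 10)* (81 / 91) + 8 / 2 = 2468 / 455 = 5.42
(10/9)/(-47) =-10/423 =-0.02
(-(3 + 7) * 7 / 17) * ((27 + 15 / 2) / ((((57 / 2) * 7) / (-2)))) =460 / 323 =1.42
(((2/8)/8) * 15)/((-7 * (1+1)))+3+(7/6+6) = 13619/1344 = 10.13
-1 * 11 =-11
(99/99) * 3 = 3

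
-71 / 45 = -1.58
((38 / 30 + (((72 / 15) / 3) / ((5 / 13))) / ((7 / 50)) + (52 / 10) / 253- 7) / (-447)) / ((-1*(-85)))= -25504 / 40373487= -0.00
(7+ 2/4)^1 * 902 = 6765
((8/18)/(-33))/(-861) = 4/255717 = 0.00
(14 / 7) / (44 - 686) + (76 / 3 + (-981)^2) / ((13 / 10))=3089260117 / 4173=740297.18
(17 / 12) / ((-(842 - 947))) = 17 / 1260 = 0.01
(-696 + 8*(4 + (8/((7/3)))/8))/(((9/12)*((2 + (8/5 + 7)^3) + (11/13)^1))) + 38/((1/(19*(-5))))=-9842151370/2725317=-3611.38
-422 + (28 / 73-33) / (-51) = -1568725 / 3723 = -421.36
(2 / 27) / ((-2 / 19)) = -19 / 27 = -0.70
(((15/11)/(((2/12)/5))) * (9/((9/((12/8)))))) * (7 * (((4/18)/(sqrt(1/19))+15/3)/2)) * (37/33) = 6475 * sqrt(19)/121+291375/242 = 1437.28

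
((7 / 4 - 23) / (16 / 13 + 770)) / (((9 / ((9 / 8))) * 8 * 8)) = -1105 / 20533248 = -0.00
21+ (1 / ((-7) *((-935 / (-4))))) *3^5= 20.85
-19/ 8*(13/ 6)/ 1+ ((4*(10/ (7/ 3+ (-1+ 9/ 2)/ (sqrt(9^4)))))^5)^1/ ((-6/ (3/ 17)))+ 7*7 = -87650940290453179/ 2208735872112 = -39683.76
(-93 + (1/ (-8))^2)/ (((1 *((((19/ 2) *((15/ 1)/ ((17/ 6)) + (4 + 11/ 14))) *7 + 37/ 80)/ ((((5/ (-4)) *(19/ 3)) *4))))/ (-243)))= -144162975/ 135148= -1066.70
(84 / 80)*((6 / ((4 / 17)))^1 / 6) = 357 / 80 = 4.46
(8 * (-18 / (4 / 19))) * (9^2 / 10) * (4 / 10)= -55404 / 25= -2216.16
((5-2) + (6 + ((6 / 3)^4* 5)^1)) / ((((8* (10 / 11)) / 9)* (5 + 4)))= 979 / 80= 12.24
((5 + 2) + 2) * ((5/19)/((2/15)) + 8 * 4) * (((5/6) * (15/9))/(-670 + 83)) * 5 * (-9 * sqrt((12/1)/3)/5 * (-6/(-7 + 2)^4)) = -34857/278825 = -0.13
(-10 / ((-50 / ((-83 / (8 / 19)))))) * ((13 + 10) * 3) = -2720.32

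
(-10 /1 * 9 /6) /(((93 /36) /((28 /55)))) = -1008 /341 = -2.96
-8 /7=-1.14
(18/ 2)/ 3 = 3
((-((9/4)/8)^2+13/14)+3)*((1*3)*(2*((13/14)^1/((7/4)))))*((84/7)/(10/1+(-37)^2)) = 3228381/30271808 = 0.11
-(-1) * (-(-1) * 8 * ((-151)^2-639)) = 177296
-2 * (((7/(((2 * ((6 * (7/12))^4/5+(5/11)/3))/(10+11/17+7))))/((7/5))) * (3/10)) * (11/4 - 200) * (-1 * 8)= -1874664000/1353761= -1384.78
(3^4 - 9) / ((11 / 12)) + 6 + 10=1040 / 11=94.55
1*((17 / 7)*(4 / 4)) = 17 / 7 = 2.43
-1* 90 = -90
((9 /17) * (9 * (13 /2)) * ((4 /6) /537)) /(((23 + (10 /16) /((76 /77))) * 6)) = 11856 /43724867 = 0.00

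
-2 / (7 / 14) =-4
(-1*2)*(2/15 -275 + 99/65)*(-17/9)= -1812268/1755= -1032.63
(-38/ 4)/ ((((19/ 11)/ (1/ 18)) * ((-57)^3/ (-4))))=-11/ 1666737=-0.00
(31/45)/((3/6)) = 62/45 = 1.38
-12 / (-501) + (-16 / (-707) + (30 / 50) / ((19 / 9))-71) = -792665042 / 11216555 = -70.67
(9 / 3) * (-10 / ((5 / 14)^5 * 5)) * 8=-8260.98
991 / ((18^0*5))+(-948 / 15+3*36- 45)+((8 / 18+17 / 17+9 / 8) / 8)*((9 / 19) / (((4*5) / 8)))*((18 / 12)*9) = 241767 / 1216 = 198.82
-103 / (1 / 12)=-1236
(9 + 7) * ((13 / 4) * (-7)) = -364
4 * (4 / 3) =5.33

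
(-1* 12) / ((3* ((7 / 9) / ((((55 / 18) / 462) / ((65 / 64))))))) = -64 / 1911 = -0.03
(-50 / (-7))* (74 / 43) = 3700 / 301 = 12.29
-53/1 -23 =-76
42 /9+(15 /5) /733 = 10271 /2199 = 4.67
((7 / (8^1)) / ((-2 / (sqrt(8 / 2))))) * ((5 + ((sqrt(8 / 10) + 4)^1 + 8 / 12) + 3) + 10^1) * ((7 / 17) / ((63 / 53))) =-371 / 54 - 371 * sqrt(5) / 3060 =-7.14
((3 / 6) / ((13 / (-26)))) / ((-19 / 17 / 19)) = 17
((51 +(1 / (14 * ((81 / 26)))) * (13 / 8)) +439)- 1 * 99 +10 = 1819105 / 4536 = 401.04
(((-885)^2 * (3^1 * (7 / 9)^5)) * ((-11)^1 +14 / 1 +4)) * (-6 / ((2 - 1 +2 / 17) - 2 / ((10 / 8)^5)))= -1087830448906250 / 17903511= -60760732.85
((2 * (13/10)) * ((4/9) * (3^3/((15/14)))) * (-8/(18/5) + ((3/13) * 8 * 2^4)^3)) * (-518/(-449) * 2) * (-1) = -29562864791936/17073225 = -1731533.72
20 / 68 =5 / 17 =0.29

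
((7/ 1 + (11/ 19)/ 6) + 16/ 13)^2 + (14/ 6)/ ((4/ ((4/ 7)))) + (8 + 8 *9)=328738309/ 2196324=149.68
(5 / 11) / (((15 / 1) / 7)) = 7 / 33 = 0.21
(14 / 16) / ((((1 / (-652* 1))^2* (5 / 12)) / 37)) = 165152904 / 5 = 33030580.80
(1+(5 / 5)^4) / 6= 0.33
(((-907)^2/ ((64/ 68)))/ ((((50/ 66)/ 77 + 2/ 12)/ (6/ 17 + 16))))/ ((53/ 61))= 5908029017737/ 63388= 93204218.74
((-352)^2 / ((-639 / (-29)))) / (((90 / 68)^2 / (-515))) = -427837042688 / 258795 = -1653188.98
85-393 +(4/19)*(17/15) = -87712/285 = -307.76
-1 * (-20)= 20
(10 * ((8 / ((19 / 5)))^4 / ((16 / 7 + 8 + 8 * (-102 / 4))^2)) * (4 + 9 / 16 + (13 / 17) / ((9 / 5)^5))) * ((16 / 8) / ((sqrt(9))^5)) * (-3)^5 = -724512128200000 / 15034025024083953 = -0.05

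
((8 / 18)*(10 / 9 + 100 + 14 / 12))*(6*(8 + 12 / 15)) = 324016 / 135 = 2400.12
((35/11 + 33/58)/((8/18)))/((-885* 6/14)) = -16751/752840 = -0.02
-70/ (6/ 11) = -385/ 3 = -128.33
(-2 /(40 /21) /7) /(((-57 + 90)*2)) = -1 /440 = -0.00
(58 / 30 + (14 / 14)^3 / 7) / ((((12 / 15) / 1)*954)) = 109 / 40068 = 0.00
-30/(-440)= 3/44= 0.07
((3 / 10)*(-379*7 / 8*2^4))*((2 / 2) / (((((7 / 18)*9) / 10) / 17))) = -77316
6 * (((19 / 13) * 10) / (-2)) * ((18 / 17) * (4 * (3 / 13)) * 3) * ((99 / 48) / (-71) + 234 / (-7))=6141879675 / 1427881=4301.39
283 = 283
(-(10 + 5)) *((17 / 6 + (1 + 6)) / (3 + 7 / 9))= -2655 / 68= -39.04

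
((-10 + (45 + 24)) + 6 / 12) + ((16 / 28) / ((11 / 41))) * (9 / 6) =9655 / 154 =62.69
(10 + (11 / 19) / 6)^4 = 1755097689601 / 168896016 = 10391.59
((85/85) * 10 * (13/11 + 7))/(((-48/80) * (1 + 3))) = -375/11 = -34.09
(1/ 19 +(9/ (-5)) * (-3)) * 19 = 103.60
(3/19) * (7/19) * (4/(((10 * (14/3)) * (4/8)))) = 18/1805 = 0.01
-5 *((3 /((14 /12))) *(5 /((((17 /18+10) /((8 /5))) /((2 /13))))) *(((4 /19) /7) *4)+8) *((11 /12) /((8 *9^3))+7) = -281.22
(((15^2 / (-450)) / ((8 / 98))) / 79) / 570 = -49 / 360240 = -0.00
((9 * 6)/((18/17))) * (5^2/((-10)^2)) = 51/4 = 12.75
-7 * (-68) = 476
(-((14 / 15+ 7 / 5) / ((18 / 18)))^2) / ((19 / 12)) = -196 / 57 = -3.44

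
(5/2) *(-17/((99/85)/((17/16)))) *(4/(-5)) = 24565/792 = 31.02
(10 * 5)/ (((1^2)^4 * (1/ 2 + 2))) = 20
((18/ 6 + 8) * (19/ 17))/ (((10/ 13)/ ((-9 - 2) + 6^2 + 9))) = 2717/ 5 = 543.40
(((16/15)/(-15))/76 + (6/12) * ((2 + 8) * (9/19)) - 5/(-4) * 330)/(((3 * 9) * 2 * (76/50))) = 3547117/701784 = 5.05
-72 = -72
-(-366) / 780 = 61 / 130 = 0.47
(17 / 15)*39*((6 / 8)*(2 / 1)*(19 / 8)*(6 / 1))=37791 / 40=944.78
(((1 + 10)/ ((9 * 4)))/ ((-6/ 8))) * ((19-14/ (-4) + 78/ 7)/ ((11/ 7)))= -157/ 18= -8.72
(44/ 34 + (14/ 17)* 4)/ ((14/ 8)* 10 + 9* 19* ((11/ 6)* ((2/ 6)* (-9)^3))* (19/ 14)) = -2184/ 49204273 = -0.00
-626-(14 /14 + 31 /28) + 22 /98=-123065 /196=-627.88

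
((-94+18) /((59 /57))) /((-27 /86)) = 233.87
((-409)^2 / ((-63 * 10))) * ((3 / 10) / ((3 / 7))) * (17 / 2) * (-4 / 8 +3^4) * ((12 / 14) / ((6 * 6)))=-65406871 / 21600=-3028.10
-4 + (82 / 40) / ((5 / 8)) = -18 / 25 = -0.72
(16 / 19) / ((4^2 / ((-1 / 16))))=-1 / 304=-0.00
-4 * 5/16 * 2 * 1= -5/2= -2.50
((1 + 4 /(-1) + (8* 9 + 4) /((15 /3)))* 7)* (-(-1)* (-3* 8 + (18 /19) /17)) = -3302418 /1615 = -2044.84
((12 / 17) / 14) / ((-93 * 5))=-2 / 18445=-0.00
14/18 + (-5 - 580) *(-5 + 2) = 15802/9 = 1755.78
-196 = -196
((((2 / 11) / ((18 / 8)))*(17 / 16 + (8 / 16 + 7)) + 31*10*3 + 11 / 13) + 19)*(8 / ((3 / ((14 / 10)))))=13701436 / 3861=3548.68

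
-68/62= -34/31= -1.10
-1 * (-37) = 37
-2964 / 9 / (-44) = 247 / 33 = 7.48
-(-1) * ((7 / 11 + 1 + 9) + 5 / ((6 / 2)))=406 / 33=12.30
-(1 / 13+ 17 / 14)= -235 / 182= -1.29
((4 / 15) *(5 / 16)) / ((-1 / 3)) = -1 / 4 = -0.25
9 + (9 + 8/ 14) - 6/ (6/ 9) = 67/ 7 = 9.57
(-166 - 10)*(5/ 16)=-55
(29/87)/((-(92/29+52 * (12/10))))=-145/28524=-0.01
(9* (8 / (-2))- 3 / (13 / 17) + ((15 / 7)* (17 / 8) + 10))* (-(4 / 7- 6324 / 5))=-102152039 / 3185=-32072.85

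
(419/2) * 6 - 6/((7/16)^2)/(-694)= 21373539/17003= 1257.05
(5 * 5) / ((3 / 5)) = 125 / 3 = 41.67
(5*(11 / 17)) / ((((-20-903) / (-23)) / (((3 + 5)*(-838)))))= -8480560 / 15691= -540.47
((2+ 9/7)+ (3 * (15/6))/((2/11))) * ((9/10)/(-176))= -11223/49280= -0.23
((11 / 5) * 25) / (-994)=-55 / 994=-0.06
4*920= 3680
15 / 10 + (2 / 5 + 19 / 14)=114 / 35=3.26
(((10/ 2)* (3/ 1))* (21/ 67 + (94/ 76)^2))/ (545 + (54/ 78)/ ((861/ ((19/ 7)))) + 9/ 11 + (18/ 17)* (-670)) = -2612782471299/ 15459568122508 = -0.17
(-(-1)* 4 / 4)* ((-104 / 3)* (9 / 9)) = -104 / 3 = -34.67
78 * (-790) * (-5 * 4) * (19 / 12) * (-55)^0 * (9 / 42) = 2926950 / 7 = 418135.71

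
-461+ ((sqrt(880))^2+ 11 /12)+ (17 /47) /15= 1184233 /2820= 419.94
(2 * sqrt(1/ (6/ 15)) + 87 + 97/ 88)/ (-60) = -1.52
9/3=3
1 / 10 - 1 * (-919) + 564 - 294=11891 / 10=1189.10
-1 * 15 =-15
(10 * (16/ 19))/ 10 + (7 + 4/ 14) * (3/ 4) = 3355/ 532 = 6.31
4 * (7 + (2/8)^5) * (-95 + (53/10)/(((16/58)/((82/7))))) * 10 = 261073473/7168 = 36422.08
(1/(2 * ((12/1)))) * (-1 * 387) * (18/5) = -1161/20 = -58.05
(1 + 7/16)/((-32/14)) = -161/256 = -0.63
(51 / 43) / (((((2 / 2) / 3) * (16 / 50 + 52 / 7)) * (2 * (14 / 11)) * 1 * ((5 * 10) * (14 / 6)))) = 1683 / 1088416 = 0.00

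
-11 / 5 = -2.20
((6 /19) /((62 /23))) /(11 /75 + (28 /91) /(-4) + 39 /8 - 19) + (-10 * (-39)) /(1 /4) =100732809840 /64572659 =1559.99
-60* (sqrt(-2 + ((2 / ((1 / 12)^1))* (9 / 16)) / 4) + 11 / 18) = -15* sqrt(22) - 110 / 3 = -107.02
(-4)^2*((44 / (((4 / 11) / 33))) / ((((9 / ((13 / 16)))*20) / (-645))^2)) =415912211 / 768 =541552.36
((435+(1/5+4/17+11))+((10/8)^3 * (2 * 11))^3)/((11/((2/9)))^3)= 222210244171/337819299840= 0.66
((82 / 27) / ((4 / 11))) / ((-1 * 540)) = -451 / 29160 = -0.02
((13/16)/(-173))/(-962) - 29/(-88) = 742527/2253152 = 0.33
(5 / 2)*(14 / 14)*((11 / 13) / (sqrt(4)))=55 / 52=1.06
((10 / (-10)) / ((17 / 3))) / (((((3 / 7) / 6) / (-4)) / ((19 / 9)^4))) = 7297976 / 37179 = 196.29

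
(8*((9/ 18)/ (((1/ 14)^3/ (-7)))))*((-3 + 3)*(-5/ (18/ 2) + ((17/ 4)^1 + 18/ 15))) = 0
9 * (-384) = -3456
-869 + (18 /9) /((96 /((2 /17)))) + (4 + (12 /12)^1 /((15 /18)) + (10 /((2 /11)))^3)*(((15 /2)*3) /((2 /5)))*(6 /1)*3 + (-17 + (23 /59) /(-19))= 77047786318709 /457368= 168459066.48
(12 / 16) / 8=3 / 32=0.09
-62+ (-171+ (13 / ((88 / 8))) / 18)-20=-50081 / 198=-252.93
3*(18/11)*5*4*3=3240/11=294.55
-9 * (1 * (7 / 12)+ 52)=-1893 / 4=-473.25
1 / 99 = 0.01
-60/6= -10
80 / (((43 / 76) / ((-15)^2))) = 1368000 / 43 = 31813.95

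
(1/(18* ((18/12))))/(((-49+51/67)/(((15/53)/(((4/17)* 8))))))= -5695/49333248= -0.00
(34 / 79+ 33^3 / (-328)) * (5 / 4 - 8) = 76352517 / 103648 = 736.65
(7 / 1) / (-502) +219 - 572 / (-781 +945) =4435385 / 20582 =215.50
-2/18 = -1/9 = -0.11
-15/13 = -1.15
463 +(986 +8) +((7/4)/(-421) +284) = 2931837/1684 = 1741.00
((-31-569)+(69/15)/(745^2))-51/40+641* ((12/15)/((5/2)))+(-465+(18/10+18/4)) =-18978635671/22201000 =-854.85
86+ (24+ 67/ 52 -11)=5215/ 52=100.29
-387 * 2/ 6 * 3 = -387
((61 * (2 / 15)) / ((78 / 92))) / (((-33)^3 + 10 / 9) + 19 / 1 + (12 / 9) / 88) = -123464 / 462250165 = -0.00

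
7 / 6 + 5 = 37 / 6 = 6.17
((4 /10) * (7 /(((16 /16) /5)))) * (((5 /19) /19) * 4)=0.78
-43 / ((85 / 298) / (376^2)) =-21312847.81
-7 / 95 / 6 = -7 / 570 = -0.01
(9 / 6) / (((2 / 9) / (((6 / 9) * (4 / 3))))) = 6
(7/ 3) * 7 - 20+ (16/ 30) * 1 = -47/ 15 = -3.13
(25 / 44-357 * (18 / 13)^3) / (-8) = 91554131 / 773344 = 118.39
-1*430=-430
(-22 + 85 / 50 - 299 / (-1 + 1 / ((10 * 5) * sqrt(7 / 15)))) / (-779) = -750393 / 2095510 - 230 * sqrt(105) / 209551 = -0.37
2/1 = 2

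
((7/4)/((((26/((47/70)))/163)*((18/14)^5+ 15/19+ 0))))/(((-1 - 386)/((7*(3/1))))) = -17124870791/184340669760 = -0.09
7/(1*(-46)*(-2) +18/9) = 7/94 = 0.07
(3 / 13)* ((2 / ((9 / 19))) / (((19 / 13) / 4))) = 8 / 3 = 2.67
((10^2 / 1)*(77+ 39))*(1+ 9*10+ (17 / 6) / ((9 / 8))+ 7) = 31482400 / 27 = 1166014.81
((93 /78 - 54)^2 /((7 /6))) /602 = 5655387 /1424332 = 3.97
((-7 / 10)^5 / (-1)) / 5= 16807 / 500000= 0.03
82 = 82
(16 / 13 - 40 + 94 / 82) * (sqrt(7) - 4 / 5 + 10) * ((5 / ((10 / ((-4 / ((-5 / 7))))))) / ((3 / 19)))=-245368508 / 39975 - 5334098 * sqrt(7) / 7995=-7903.24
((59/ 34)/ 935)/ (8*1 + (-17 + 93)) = 59/ 2670360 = 0.00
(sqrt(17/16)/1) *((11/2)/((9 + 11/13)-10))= -143 *sqrt(17)/16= -36.85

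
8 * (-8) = -64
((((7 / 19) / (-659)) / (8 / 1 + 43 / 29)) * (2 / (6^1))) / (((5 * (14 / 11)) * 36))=-29 / 338067000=-0.00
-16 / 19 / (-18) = 8 / 171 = 0.05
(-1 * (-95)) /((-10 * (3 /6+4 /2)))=-3.80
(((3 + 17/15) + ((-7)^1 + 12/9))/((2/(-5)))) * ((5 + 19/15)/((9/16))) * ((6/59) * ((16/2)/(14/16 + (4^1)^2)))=2.06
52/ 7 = 7.43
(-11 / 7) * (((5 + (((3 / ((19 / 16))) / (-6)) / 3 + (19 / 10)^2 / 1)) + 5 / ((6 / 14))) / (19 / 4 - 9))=420849 / 56525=7.45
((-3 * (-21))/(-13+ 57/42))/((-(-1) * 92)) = -441/7498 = -0.06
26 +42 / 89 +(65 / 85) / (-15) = 599623 / 22695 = 26.42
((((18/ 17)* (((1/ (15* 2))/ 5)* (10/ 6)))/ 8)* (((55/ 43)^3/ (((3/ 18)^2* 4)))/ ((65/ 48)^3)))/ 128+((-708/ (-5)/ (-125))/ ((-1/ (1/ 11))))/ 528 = 253471695637/ 898275850257500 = 0.00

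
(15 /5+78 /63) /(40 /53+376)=4717 /419328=0.01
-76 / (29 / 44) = -3344 / 29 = -115.31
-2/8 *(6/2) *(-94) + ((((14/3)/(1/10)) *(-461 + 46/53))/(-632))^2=85892518483/70123876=1224.87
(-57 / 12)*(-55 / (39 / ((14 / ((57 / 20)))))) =3850 / 117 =32.91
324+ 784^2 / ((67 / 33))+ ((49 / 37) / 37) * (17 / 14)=55596072701 / 183446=303065.06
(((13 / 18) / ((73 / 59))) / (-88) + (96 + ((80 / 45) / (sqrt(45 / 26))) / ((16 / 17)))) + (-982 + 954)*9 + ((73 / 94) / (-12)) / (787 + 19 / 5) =-31040742189 / 198970552 + 17*sqrt(130) / 135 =-154.57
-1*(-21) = 21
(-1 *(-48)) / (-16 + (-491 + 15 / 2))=-32 / 333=-0.10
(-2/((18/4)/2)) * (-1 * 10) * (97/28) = 1940/63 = 30.79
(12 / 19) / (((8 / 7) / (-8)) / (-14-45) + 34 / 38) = 1239 / 1760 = 0.70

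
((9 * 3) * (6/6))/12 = 9/4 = 2.25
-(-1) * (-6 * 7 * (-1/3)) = 14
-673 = -673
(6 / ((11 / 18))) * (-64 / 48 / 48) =-3 / 11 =-0.27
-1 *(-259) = 259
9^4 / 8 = 6561 / 8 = 820.12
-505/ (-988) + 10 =10385/ 988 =10.51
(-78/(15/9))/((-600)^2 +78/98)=-3822/29400065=-0.00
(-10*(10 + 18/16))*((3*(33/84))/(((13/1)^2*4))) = -14685/75712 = -0.19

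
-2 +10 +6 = 14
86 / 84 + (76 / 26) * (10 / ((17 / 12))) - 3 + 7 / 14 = 88909 / 4641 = 19.16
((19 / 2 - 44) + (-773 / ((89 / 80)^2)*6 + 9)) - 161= -62320933 / 15842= -3933.91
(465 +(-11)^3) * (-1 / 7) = 866 / 7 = 123.71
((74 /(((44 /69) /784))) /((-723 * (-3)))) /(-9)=-333592 /71577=-4.66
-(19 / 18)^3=-1.18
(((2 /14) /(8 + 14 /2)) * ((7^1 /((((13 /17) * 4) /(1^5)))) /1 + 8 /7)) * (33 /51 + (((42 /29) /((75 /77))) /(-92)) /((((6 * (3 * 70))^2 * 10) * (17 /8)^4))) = 11396270843148829 /538948469189812500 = 0.02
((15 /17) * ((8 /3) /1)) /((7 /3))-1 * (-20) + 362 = 45578 /119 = 383.01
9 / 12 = 3 / 4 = 0.75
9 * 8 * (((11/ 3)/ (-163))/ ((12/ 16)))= -352/ 163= -2.16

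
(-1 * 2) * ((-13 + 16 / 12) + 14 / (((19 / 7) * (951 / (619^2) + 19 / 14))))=6546004738 / 415722261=15.75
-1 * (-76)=76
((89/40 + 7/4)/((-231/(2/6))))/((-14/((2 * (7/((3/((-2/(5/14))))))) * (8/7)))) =-212/17325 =-0.01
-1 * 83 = -83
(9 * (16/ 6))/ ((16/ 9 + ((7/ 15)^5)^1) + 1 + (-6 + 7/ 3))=-18225000/ 658193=-27.69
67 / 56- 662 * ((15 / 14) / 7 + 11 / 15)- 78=-3901949 / 5880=-663.60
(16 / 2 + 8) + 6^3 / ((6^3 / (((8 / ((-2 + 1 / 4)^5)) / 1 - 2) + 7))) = 20.51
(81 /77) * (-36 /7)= -2916 /539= -5.41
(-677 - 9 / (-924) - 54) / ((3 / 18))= -675435 / 154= -4385.94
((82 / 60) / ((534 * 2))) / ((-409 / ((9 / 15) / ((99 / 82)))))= -1681 / 1081109700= -0.00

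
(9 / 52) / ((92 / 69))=27 / 208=0.13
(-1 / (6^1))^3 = -1 / 216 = -0.00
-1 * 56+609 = 553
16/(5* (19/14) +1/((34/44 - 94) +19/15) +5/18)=30589776/13483625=2.27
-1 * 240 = -240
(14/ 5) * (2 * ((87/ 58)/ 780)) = 7/ 650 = 0.01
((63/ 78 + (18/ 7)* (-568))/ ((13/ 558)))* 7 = -74123883/ 169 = -438602.86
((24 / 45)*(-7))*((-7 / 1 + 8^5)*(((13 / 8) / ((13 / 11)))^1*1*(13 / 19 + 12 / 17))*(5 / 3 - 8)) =1480583.08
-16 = -16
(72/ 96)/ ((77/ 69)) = 207/ 308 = 0.67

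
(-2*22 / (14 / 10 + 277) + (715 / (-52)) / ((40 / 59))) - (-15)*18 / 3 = 193657 / 2784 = 69.56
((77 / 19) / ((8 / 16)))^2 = 23716 / 361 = 65.70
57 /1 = 57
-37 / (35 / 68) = -71.89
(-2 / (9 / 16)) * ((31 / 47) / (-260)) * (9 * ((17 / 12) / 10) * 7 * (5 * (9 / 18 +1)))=3689 / 6110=0.60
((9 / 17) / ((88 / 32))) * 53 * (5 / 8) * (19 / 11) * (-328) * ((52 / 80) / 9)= -536731 / 2057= -260.93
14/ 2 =7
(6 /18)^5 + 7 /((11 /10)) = 17021 /2673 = 6.37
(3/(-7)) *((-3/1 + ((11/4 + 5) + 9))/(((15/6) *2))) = -33/28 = -1.18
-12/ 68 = -3/ 17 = -0.18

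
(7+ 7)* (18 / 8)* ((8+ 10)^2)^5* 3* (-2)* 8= -5398546446655488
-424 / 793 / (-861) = 424 / 682773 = 0.00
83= 83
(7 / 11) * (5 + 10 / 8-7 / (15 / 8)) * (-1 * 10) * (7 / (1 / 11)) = -7399 / 6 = -1233.17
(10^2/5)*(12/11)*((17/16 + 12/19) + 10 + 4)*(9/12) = 214695/836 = 256.81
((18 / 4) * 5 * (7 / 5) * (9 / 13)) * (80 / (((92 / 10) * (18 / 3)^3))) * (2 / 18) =175 / 1794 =0.10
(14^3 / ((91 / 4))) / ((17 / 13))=1568 / 17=92.24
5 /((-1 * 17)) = -0.29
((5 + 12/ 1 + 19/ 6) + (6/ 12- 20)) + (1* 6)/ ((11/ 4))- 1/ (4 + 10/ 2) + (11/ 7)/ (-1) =1.17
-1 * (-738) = 738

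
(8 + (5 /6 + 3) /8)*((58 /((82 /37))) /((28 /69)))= 10044353 /18368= 546.84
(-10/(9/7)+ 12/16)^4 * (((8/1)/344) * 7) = 28680064567/72223488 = 397.10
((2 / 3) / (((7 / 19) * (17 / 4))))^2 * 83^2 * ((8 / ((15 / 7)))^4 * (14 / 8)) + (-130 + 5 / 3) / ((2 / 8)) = 424039.80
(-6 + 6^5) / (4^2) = 3885 / 8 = 485.62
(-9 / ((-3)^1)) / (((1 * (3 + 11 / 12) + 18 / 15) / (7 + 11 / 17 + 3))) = 32580 / 5219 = 6.24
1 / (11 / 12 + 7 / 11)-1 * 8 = -1508 / 205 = -7.36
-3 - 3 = -6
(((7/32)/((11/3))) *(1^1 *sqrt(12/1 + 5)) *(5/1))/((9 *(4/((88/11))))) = 35 *sqrt(17)/528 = 0.27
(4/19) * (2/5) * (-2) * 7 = -112/95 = -1.18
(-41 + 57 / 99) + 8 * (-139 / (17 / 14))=-536422 / 561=-956.19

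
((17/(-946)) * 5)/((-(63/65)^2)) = 0.10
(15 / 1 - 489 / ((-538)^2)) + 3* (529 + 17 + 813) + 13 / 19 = 22507445593 / 5499436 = 4092.68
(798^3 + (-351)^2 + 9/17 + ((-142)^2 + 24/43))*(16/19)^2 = 95123653724672/263891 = 360465698.81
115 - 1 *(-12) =127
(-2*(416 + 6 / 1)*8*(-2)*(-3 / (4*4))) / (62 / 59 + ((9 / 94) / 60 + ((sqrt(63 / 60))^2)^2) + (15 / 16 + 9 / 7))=-9829730400 / 16996883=-578.33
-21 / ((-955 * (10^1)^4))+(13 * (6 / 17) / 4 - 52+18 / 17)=-8084074643 / 162350000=-49.79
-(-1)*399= 399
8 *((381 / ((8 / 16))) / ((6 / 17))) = 17272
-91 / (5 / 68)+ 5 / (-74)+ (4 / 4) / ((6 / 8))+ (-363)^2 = 144891259 / 1110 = 130532.67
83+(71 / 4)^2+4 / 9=57385 / 144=398.51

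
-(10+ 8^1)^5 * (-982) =1855555776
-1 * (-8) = 8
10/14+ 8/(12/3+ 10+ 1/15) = 1895/1477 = 1.28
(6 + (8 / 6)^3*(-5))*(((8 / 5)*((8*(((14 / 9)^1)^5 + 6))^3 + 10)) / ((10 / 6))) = -459500936550201914928736 / 46325504721296025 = -9918962.34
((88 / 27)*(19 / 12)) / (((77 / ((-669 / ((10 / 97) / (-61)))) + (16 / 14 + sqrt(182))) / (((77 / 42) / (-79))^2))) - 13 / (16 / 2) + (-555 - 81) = -41279674748103135117246551 / 64739735126311235360184 + 2157449312457711041*sqrt(182) / 140269426107007676613732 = -637.62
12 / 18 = 2 / 3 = 0.67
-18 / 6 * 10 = -30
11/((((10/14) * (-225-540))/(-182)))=14014/3825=3.66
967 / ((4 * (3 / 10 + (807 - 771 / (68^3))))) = 380069680 / 1269200913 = 0.30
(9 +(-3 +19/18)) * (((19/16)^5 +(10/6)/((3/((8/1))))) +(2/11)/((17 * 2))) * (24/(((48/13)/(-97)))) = -1924976593821307/63531122688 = -30299.74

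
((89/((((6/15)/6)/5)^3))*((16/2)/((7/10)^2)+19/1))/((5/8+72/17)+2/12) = 26517405375000/100499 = 263857405.30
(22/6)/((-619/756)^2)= 2095632/383161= 5.47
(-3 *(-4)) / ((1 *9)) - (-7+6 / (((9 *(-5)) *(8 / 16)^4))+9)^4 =1.33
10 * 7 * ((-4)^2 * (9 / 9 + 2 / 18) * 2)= 22400 / 9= 2488.89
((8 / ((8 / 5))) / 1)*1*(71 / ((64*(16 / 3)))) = 1.04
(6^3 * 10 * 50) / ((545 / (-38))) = -820800 / 109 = -7530.28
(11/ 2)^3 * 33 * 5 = 219615/ 8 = 27451.88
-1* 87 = -87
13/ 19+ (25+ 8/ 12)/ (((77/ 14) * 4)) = 211/ 114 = 1.85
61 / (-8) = -61 / 8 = -7.62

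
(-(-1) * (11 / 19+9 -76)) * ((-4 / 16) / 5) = 631 / 190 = 3.32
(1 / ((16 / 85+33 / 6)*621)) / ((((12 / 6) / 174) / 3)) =4930 / 66723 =0.07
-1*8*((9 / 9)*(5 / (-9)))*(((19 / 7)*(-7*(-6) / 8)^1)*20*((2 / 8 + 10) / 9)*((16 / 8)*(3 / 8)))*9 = 19475 / 2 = 9737.50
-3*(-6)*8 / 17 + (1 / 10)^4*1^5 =1440017 / 170000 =8.47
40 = 40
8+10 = 18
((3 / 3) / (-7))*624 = -624 / 7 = -89.14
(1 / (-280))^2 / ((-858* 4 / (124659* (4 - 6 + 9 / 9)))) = 41553 / 89689600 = 0.00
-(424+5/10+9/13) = -11055/26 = -425.19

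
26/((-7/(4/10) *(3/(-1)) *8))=13/210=0.06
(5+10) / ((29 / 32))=480 / 29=16.55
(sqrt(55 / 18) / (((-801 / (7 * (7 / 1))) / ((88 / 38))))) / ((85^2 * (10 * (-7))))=77 * sqrt(110) / 1649359125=0.00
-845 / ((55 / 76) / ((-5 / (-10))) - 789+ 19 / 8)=128440 / 119347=1.08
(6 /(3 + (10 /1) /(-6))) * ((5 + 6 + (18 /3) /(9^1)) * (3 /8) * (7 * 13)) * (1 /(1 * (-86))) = -28665 /1376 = -20.83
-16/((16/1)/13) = -13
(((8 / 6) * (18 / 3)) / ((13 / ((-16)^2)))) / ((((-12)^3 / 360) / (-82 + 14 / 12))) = 310400 / 117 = 2652.99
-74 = -74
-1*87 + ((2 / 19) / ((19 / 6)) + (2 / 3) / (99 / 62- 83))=-475396459 / 5465901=-86.97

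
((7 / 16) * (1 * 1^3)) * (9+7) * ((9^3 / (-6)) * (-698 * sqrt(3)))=593649 * sqrt(3)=1028230.23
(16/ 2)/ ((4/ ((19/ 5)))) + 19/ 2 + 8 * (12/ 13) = 3183/ 130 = 24.48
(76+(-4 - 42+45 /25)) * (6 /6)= 159 /5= 31.80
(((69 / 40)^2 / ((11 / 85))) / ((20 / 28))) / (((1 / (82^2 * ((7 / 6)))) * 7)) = 317461893 / 8800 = 36075.22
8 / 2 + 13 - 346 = -329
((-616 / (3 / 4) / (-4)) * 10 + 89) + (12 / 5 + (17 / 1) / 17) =32186 / 15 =2145.73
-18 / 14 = -9 / 7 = -1.29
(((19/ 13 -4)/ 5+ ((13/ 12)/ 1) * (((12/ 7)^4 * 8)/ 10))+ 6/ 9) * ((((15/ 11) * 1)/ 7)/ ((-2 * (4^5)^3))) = -3578815/ 5161264347086848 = -0.00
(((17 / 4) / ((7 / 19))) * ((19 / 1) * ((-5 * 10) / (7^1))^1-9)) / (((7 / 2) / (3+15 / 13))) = -8834373 / 4459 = -1981.25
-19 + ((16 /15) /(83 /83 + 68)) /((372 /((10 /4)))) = -19.00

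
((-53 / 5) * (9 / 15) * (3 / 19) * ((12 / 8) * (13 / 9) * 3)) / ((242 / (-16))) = 24804 / 57475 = 0.43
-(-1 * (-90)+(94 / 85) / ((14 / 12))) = -54114 / 595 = -90.95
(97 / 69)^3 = 912673 / 328509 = 2.78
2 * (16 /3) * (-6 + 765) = 8096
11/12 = 0.92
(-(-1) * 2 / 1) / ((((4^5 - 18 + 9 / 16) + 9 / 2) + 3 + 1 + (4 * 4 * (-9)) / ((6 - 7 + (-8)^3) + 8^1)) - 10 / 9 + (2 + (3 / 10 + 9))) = 145440 / 74577017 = 0.00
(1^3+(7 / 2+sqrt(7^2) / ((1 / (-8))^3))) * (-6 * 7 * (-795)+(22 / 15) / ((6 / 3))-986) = -3479782289 / 30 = -115992742.97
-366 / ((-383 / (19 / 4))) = 3477 / 766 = 4.54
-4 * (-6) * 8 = 192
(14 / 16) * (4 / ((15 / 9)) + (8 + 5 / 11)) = 4179 / 440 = 9.50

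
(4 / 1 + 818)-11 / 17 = 13963 / 17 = 821.35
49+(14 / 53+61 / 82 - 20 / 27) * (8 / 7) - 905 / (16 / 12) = -147720553 / 234684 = -629.44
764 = 764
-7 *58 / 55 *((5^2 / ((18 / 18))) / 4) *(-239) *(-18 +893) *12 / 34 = 636785625 / 187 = 3405270.72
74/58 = 37/29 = 1.28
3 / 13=0.23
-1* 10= -10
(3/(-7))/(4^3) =-3/448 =-0.01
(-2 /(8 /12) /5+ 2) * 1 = 7 /5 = 1.40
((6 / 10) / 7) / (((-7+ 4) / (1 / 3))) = -1 / 105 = -0.01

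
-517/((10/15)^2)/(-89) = 4653/356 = 13.07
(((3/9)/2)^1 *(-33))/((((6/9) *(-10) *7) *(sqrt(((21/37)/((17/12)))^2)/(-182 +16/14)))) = -1459909/27440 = -53.20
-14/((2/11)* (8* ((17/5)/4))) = -11.32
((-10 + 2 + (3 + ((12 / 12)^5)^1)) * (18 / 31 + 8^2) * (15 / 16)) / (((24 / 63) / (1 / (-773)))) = 315315 / 383408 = 0.82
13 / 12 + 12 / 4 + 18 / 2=157 / 12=13.08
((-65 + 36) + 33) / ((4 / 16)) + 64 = 80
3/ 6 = 1/ 2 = 0.50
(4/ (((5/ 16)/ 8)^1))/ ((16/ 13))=416/ 5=83.20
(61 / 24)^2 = 3721 / 576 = 6.46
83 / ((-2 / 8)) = -332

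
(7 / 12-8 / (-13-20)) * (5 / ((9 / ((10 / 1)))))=2725 / 594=4.59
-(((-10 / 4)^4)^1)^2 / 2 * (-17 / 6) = 6640625 / 3072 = 2161.66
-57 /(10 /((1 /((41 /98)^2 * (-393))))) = 91238 /1101055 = 0.08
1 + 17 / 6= 23 / 6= 3.83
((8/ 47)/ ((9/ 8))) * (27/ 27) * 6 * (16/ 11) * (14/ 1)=28672/ 1551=18.49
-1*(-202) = 202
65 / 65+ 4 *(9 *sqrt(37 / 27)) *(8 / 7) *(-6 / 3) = 1 - 64 *sqrt(111) / 7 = -95.33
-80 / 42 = -40 / 21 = -1.90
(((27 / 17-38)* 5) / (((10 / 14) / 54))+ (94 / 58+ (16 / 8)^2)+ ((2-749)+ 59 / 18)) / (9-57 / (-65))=-8364753605 / 5697108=-1468.25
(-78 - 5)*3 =-249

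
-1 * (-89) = 89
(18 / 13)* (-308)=-5544 / 13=-426.46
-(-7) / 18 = 7 / 18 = 0.39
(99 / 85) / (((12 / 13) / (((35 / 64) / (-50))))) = -3003 / 217600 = -0.01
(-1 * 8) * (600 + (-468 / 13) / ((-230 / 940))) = -137472 / 23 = -5977.04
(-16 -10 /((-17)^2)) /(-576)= 2317 /83232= 0.03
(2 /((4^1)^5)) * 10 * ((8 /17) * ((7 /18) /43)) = 35 /421056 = 0.00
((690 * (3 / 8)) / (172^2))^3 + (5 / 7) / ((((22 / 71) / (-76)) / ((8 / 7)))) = -178835029483433748895 / 893180885968093184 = -200.22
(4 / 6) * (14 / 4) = 7 / 3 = 2.33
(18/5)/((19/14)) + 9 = 1107/95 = 11.65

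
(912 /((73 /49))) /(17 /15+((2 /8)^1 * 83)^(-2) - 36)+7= -2776851203 /262997611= -10.56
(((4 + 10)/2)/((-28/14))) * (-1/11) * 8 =28/11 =2.55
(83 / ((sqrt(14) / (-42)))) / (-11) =249 * sqrt(14) / 11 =84.70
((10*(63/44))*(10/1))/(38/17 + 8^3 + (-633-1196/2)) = -5355/26807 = -0.20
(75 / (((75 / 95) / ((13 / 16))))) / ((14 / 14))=1235 / 16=77.19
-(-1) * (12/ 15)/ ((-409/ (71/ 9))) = -284/ 18405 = -0.02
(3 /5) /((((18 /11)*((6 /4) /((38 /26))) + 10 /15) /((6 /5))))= 11286 /36775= 0.31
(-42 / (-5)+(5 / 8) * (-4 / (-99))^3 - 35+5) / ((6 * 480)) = -26198023 / 3493076400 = -0.01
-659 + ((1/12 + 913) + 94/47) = 3073/12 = 256.08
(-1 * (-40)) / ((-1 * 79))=-0.51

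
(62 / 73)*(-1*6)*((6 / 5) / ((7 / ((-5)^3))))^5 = 28248750000000 / 1226911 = 23024286.20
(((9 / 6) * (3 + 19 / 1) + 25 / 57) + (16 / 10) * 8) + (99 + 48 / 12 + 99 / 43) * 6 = 8309534 / 12255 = 678.05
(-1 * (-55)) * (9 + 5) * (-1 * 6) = -4620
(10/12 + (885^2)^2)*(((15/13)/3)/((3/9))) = 18403242018775/26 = 707817000722.12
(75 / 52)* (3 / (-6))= -75 / 104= -0.72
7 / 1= 7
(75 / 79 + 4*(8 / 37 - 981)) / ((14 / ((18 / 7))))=-103180941 / 143227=-720.40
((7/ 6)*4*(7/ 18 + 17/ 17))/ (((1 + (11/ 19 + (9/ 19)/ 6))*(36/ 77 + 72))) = 7315/ 135594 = 0.05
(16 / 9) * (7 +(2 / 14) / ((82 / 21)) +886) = 585832 / 369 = 1587.62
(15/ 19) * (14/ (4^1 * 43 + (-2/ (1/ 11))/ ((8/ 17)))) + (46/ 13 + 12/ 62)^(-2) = 1148688237/ 7177376768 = 0.16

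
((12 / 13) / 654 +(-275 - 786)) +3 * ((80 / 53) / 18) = -238989485 / 225303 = -1060.75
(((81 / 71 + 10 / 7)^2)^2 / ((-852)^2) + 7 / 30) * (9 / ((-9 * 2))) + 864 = 382613090581096412227 / 442899045639822240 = 863.88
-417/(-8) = 52.12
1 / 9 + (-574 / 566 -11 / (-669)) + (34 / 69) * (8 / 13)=-99067795 / 169826319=-0.58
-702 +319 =-383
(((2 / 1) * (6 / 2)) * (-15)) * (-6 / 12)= 45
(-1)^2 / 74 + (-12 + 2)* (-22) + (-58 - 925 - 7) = -56979 / 74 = -769.99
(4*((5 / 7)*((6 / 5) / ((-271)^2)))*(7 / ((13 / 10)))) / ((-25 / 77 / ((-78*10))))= 0.60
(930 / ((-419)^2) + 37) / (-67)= -6496687 / 11762587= -0.55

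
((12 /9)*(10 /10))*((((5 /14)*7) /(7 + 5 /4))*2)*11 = 80 /9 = 8.89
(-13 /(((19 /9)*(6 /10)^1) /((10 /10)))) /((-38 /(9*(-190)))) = -8775 /19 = -461.84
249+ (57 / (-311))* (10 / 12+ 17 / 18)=232013 / 933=248.67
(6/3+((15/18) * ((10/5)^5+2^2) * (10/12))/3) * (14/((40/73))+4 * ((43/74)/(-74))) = 21659669/82140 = 263.69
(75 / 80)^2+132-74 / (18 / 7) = 239849 / 2304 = 104.10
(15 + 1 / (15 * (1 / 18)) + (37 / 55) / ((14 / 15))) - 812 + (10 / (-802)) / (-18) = -1104733787 / 1389465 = -795.08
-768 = -768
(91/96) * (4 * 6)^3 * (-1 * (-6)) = 78624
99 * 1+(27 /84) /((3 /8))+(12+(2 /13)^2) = 132355 /1183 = 111.88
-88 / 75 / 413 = -88 / 30975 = -0.00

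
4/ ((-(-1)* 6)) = 2/ 3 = 0.67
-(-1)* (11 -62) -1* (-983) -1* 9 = 923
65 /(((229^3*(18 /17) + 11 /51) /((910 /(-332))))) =-88725 /6332269366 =-0.00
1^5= 1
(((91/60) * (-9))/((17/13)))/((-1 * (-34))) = -3549/11560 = -0.31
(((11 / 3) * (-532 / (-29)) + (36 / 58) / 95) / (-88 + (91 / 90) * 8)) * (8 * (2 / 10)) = -3335964 / 2476745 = -1.35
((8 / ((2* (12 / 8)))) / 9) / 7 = 8 / 189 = 0.04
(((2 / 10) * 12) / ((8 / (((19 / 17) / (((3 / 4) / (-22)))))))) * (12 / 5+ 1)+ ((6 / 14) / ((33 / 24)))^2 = -4942244 / 148225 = -33.34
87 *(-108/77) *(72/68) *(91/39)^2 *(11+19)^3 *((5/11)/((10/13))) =-23085972000/2057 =-11223126.88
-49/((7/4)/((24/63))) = -10.67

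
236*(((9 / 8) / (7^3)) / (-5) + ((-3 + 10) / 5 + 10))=9227541 / 3430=2690.25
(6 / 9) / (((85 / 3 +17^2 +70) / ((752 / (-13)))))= -752 / 7553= -0.10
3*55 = 165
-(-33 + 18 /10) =156 /5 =31.20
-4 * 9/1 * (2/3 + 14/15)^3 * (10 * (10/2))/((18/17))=-34816/5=-6963.20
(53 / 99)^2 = 2809 / 9801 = 0.29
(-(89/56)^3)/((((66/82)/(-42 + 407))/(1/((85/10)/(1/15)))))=-2109972217/147780864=-14.28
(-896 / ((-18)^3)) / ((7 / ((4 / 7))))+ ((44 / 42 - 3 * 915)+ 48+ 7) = -13721660 / 5103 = -2688.94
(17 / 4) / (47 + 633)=1 / 160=0.01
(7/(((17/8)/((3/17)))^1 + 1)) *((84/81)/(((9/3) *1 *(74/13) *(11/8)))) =81536/3439557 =0.02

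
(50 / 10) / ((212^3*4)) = 5 / 38112512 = 0.00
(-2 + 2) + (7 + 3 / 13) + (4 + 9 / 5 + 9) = 1432 / 65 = 22.03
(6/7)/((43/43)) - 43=-295/7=-42.14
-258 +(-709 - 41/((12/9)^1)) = -3991/4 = -997.75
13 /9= 1.44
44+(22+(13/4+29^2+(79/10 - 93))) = 16503/20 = 825.15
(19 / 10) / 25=0.08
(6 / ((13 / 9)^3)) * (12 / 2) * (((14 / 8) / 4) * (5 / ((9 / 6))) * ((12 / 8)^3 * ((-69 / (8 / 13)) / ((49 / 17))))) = -346322385 / 151424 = -2287.10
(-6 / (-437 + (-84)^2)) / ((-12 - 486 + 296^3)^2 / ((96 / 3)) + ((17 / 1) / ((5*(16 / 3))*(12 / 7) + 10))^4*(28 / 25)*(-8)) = -1735080750000 / 40229481125338852623311584787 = -0.00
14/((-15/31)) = -434/15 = -28.93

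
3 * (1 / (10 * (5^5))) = 0.00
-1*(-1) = 1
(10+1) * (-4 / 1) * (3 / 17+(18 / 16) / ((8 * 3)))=-2673 / 272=-9.83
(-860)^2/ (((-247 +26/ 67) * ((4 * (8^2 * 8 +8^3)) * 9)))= -3097075/ 38068992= -0.08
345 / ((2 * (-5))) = -69 / 2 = -34.50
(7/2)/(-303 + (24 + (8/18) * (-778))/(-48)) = -189/16000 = -0.01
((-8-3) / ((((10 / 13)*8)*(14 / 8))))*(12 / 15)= -143 / 175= -0.82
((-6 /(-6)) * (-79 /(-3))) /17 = 79 /51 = 1.55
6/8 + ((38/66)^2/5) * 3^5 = 40803/2420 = 16.86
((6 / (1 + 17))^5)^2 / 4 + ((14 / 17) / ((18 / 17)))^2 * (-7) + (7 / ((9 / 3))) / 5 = -4449811 / 1180980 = -3.77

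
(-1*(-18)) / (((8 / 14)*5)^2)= 441 / 200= 2.20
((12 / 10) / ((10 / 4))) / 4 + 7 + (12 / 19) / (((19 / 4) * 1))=65458 / 9025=7.25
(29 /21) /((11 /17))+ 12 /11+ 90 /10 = 2824 /231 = 12.23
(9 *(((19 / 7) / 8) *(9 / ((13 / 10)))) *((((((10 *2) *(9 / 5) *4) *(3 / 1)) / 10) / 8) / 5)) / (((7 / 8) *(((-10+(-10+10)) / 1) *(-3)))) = 13851 / 15925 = 0.87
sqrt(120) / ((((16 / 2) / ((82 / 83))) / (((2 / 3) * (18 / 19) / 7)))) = 246 * sqrt(30) / 11039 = 0.12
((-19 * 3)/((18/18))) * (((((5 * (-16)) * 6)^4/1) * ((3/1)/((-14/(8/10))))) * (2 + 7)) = 32678608896000/7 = 4668372699428.57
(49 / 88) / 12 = 49 / 1056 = 0.05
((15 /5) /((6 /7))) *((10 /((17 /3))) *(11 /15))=77 /17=4.53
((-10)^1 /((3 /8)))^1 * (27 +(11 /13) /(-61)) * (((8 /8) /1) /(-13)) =1712000 /30927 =55.36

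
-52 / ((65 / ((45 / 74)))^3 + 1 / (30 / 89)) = -379080 / 8902792907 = -0.00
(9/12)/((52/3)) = 9/208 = 0.04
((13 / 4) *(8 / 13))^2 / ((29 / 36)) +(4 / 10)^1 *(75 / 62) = 4899 / 899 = 5.45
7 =7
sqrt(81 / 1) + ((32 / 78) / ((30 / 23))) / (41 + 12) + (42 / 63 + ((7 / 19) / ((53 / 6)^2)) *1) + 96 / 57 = 354730193 / 31222035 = 11.36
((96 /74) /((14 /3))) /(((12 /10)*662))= 30 /85729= 0.00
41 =41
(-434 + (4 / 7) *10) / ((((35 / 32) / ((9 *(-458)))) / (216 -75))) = 55758195072 / 245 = 227584469.68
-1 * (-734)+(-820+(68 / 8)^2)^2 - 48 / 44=98535883 / 176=559862.97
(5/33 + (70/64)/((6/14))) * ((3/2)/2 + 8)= 23.66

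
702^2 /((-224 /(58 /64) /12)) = -10718487 /448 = -23925.19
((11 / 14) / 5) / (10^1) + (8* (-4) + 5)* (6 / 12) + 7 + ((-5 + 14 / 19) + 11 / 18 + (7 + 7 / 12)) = -152797 / 59850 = -2.55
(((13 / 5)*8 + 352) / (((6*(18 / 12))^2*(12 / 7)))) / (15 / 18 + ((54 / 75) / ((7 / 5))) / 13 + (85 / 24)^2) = 18997888 / 94935861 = 0.20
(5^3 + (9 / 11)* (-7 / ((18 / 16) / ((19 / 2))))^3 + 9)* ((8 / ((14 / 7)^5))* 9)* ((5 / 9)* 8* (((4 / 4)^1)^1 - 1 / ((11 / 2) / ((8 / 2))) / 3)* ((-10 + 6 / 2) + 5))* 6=150449374000 / 9801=15350410.57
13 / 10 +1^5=23 / 10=2.30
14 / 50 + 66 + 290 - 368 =-11.72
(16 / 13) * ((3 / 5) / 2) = 24 / 65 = 0.37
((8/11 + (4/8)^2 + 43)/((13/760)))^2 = 135166522500/20449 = 6609933.13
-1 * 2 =-2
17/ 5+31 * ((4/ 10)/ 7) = 181/ 35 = 5.17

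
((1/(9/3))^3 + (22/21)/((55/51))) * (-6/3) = -1906/945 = -2.02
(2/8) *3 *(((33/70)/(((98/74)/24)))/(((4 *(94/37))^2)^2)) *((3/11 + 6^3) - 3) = 2196192462147/17139001169920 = 0.13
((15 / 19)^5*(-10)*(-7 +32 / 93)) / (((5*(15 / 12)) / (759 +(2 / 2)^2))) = 10027800000 / 4039951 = 2482.16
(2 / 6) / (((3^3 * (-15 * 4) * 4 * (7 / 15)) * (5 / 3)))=-1 / 15120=-0.00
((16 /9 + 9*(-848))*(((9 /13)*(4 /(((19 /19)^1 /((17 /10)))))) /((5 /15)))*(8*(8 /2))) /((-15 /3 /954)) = 213834719232 /325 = 657952982.25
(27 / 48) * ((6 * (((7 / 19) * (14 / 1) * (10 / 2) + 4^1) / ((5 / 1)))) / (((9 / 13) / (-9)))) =-99333 / 380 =-261.40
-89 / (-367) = 0.24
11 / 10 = 1.10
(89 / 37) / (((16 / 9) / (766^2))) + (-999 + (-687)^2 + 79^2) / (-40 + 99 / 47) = 205944260593 / 263588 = 781311.22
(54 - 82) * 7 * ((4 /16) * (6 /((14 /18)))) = -378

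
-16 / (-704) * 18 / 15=3 / 110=0.03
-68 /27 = -2.52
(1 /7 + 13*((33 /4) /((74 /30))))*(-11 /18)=-497123 /18648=-26.66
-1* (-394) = 394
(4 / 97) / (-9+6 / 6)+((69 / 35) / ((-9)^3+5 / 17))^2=-93862343087 / 18235186790800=-0.01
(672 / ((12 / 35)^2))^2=294122500 / 9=32680277.78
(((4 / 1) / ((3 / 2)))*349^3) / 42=170034196 / 63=2698955.49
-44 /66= -2 /3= -0.67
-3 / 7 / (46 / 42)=-9 / 23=-0.39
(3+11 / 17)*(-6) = -372 / 17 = -21.88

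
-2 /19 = -0.11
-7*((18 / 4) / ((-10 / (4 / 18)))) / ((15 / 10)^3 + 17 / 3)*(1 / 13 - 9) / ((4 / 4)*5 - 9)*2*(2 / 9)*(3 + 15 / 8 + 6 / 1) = 1682 / 2015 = 0.83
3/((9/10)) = 10/3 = 3.33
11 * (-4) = -44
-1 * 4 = -4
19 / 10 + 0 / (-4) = 19 / 10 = 1.90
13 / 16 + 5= 93 / 16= 5.81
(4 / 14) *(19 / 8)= 19 / 28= 0.68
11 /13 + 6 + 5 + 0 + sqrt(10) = sqrt(10) + 154 /13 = 15.01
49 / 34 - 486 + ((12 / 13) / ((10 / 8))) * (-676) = -167239 / 170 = -983.76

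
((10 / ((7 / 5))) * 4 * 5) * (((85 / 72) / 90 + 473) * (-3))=-10946875 / 54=-202719.91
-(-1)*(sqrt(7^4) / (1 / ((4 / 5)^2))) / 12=196 / 75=2.61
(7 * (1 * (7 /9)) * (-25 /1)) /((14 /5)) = -875 /18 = -48.61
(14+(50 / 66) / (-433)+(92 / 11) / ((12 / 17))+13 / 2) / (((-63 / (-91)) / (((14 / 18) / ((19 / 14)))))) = 196281995 / 7330257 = 26.78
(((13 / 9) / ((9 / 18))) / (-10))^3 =-2197 / 91125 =-0.02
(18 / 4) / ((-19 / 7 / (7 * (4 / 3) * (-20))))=5880 / 19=309.47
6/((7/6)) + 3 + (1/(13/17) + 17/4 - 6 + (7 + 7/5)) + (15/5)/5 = 6079/364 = 16.70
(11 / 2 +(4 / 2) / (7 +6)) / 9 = 49 / 78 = 0.63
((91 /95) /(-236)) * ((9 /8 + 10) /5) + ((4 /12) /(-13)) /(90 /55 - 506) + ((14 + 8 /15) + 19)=33.52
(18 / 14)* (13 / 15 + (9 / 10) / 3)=3 / 2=1.50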